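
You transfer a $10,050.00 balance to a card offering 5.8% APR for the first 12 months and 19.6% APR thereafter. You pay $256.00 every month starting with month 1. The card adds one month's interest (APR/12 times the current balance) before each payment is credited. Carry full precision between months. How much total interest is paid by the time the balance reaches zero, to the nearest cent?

$3,297.72

Promo months 1–12 at r₀ = 5.8%/12 = 0.00483333; months 13+ at r₁ = 19.6%/12 = 0.0163333.
After month 12: iterate B ← B·(1+r₀) − $256.00 for 12 months → $7,493.65.
Then at r₁ with $256.00/mo: n₂ = −ln(1 − r₁·B/P)/ln(1+r₁) ≈ 40.14 → 41 more payments.
Total paid = 52·$256.00 + $35.72 = $13,347.72; interest = $13,347.72 − $10,050.00 = $3,297.72.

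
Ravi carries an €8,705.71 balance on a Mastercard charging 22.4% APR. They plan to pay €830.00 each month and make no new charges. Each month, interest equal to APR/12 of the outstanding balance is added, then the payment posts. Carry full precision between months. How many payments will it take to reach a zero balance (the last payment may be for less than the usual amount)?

12 months

Monthly rate r = 22.4%/12 = 1.86667% = 0.0186667.
Recurrence: B ← B·(1+r) − €830.00.
Month 1: interest €162.51; balance after payment €8,038.22.
Month 2: interest €150.05; balance after payment €7,358.26.
Closed form: n = −ln(1 − rB₀/P)/ln(1+r) = −ln(0.80421)/ln(1.01867) ≈ 11.782, so the balance reaches zero during payment 12.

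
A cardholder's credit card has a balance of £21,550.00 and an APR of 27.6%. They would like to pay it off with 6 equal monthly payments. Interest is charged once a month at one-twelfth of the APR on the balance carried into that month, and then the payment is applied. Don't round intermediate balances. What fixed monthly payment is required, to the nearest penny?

£3,886.27

Monthly rate r = 27.6%/12 = 2.3% = 0.023.
Level-payment amortization: P = B₀·r / (1 − (1+r)^(−n)) = 21550.00·0.023 / (1 − 1.023^(−6)).
Denominator 1 − (1+r)^(−6) = 0.127538648.
P = 495.65 / 0.127538648 ≈ 3886.27.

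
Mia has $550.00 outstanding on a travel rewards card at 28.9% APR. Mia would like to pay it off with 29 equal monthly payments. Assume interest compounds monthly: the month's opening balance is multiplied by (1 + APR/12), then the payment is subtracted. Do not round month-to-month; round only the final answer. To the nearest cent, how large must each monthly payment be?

Monthly rate r = 28.9%/12 = 2.40833% = 0.0240833.
Level-payment amortization: P = B₀·r / (1 − (1+r)^(−n)) = 550.00·0.0240833 / (1 − 1.02408^(−29)).
Denominator 1 − (1+r)^(−29) = 0.498493746.
P = 13.2458 / 0.498493746 ≈ 26.57.

$26.57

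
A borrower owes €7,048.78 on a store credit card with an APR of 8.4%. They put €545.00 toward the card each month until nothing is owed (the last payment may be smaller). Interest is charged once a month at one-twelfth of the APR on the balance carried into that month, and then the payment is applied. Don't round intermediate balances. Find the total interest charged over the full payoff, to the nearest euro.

Monthly rate r = 8.4%/12 = 0.7% = 0.007.
Payoff takes n = ⌈−ln(1 − rB₀/P)/ln(1+r)⌉ = ⌈13.604⌉ = 14 payments; the last is €329.81.
Total paid = 13·€545.00 + €329.81 = €7,414.81.
Total interest = total paid − principal = €7,414.81 − €7,048.78 = €366.03.

€366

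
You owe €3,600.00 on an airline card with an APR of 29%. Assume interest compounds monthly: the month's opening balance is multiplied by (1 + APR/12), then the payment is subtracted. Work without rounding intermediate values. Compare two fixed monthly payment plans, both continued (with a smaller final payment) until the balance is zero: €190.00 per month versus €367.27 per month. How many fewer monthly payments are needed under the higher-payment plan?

14 fewer payments

Monthly rate r = 29%/12 = 2.41667% = 0.0241667.
At €190.00/mo: n = ⌈−ln(1 − rB₀/P)/ln(1+r)⌉ = 26 payments (last €122.36); total interest = total paid − €3,600.00 = €1,272.36.
At €367.27/mo: 12 payments (last €118.95); total interest €558.92.
Payments saved = 26 − 12 = 14.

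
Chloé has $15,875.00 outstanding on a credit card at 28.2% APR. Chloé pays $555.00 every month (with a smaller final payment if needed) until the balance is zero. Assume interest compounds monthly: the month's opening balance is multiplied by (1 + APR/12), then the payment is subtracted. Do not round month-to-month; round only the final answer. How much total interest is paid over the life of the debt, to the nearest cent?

$10,773.58

Monthly rate r = 28.2%/12 = 2.35% = 0.0235.
Payoff takes n = ⌈−ln(1 − rB₀/P)/ln(1+r)⌉ = ⌈48.015⌉ = 49 payments; the last is $8.58.
Total paid = 48·$555.00 + $8.58 = $26,648.58.
Total interest = total paid − principal = $26,648.58 − $15,875.00 = $10,773.58.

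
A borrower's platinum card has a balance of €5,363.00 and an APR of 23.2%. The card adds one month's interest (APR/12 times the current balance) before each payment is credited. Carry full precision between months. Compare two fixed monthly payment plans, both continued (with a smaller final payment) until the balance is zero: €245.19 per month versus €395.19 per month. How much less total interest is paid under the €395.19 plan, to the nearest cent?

Monthly rate r = 23.2%/12 = 1.93333% = 0.0193333.
At €245.19/mo: n = ⌈−ln(1 − rB₀/P)/ln(1+r)⌉ = 29 payments (last €173.72); total interest = total paid − €5,363.00 = €1,676.04.
At €395.19/mo: 16 payments (last €352.78); total interest €917.63.
Interest saved = €1,676.04 − €917.63 = €758.41.

€758.41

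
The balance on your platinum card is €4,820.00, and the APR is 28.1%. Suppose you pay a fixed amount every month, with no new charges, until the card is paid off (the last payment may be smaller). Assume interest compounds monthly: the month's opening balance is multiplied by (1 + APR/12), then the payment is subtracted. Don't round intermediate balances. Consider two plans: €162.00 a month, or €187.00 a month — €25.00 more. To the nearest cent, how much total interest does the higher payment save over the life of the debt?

Monthly rate r = 28.1%/12 = 2.34167% = 0.0234167.
At €162.00/mo: n = ⌈−ln(1 − rB₀/P)/ln(1+r)⌉ = 52 payments (last €88.73); total interest = total paid − €4,820.00 = €3,530.73.
At €187.00/mo: 40 payments (last €182.19); total interest €2,655.19.
Interest saved = €3,530.73 − €2,655.19 = €875.54.

€875.54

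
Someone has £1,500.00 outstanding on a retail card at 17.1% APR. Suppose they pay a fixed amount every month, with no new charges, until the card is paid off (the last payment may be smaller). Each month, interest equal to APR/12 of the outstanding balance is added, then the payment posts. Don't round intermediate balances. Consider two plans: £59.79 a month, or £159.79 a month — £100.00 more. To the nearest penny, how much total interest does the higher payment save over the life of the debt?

Monthly rate r = 17.1%/12 = 1.425% = 0.01425.
At £59.79/mo: n = ⌈−ln(1 − rB₀/P)/ln(1+r)⌉ = 32 payments (last £15.96); total interest = total paid − £1,500.00 = £369.45.
At £159.79/mo: 11 payments (last £23.97); total interest £121.87.
Interest saved = £369.45 − £121.87 = £247.58.

£247.58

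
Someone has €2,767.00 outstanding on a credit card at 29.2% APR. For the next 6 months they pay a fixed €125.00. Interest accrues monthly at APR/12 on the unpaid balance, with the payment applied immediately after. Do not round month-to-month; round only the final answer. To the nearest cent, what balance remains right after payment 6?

€2,399.24

Monthly rate r = 29.2%/12 = 2.43333% = 0.0243333.
Each month: B ← B·(1+r) − €125.00.
Month 1: interest €67.33; balance after payment €2,709.33.
Month 2: interest €65.93; balance after payment €2,650.26.
Month 3: interest €64.49; balance after payment €2,589.75.
Month 4: interest €63.02; balance after payment €2,527.76.
Month 5: interest €61.51; balance after payment €2,464.27.
Month 6: interest €59.96; balance after payment €2,399.24.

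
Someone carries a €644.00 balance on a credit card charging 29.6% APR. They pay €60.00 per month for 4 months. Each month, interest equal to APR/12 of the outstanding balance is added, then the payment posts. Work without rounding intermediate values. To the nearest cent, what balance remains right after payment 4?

€460.90

Monthly rate r = 29.6%/12 = 2.46667% = 0.0246667.
Each month: B ← B·(1+r) − €60.00.
Month 1: interest €15.89; balance after payment €599.89.
Month 2: interest €14.80; balance after payment €554.68.
Month 3: interest €13.68; balance after payment €508.36.
Month 4: interest €12.54; balance after payment €460.90.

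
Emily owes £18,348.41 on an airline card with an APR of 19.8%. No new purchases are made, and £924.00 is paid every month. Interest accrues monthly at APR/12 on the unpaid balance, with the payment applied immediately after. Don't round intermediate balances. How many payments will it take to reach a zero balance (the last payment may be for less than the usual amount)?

25 payments

Monthly rate r = 19.8%/12 = 1.65% = 0.0165.
Recurrence: B ← B·(1+r) − £924.00.
Month 1: interest £302.75; balance after payment £17,727.16.
Month 2: interest £292.50; balance after payment £17,095.66.
Closed form: n = −ln(1 − rB₀/P)/ln(1+r) = −ln(0.67235)/ln(1.0165) ≈ 24.257, so the balance reaches zero during payment 25.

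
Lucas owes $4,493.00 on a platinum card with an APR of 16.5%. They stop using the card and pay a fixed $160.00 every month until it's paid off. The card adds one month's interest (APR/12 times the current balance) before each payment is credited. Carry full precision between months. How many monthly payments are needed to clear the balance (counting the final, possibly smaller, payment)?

36 months

Monthly rate r = 16.5%/12 = 1.375% = 0.01375.
Recurrence: B ← B·(1+r) − $160.00.
Month 1: interest $61.78; balance after payment $4,394.78.
Month 2: interest $60.43; balance after payment $4,295.21.
Closed form: n = −ln(1 − rB₀/P)/ln(1+r) = −ln(0.61388)/ln(1.01375) ≈ 35.731, so the balance reaches zero during payment 36.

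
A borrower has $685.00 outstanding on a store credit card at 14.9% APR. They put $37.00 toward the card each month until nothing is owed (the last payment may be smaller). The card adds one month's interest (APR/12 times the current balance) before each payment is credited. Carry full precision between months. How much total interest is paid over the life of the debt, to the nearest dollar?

$98

Monthly rate r = 14.9%/12 = 1.24167% = 0.0124167.
Payoff takes n = ⌈−ln(1 − rB₀/P)/ln(1+r)⌉ = ⌈21.167⌉ = 22 payments; the last is $6.21.
Total paid = 21·$37.00 + $6.21 = $783.21.
Total interest = total paid − principal = $783.21 − $685.00 = $98.21.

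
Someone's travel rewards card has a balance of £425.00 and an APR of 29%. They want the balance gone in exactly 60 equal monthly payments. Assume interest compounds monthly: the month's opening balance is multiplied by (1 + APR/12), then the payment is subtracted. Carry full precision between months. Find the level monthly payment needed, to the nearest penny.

£13.49

Monthly rate r = 29%/12 = 2.41667% = 0.0241667.
Level-payment amortization: P = B₀·r / (1 − (1+r)^(−n)) = 425.00·0.0241667 / (1 − 1.02417^(−60)).
Denominator 1 − (1+r)^(−60) = 0.761349807.
P = 10.2708 / 0.761349807 ≈ 13.49.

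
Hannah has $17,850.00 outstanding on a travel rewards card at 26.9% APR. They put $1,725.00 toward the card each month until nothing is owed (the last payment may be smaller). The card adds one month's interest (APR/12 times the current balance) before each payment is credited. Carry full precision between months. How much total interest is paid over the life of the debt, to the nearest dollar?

Monthly rate r = 26.9%/12 = 2.24167% = 0.0224167.
Payoff takes n = ⌈−ln(1 − rB₀/P)/ln(1+r)⌉ = ⌈11.905⌉ = 12 payments; the last is $1,562.39.
Total paid = 11·$1,725.00 + $1,562.39 = $20,537.39.
Total interest = total paid − principal = $20,537.39 − $17,850.00 = $2,687.39.

$2,687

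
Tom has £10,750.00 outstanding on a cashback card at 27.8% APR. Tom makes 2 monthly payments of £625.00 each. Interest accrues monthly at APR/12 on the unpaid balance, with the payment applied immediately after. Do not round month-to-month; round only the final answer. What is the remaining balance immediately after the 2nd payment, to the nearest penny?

Monthly rate r = 27.8%/12 = 2.31667% = 0.0231667.
Each month: B ← B·(1+r) − £625.00.
Month 1: interest £249.04; balance after payment £10,374.04.
Month 2: interest £240.33; balance after payment £9,989.37.

£9,989.37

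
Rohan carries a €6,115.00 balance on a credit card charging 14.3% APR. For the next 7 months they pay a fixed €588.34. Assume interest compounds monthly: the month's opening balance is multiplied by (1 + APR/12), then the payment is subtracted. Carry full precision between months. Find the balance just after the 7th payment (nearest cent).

€2,375.12

Monthly rate r = 14.3%/12 = 1.19167% = 0.0119167.
Each month: B ← B·(1+r) − €588.34.
Month 1: interest €72.87; balance after payment €5,599.53.
Month 2: interest €66.73; balance after payment €5,077.92.
Month 3: interest €60.51; balance after payment €4,550.09.
Month 4: interest €54.22; balance after payment €4,015.97.
Month 5: interest €47.86; balance after payment €3,475.49.
Month 6: interest €41.42; balance after payment €2,928.57.
Month 7: interest €34.90; balance after payment €2,375.12.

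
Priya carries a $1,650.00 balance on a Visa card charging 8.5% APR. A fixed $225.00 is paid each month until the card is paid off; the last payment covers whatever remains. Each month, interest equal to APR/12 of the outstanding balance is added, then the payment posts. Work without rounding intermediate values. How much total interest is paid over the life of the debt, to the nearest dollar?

$51

Monthly rate r = 8.5%/12 = 0.708333% = 0.00708333.
Payoff takes n = ⌈−ln(1 − rB₀/P)/ln(1+r)⌉ = ⌈7.557⌉ = 8 payments; the last is $125.59.
Total paid = 7·$225.00 + $125.59 = $1,700.59.
Total interest = total paid − principal = $1,700.59 − $1,650.00 = $50.59.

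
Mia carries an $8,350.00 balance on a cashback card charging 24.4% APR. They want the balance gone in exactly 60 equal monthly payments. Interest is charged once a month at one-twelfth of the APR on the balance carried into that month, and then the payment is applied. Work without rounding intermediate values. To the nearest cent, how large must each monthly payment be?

Monthly rate r = 24.4%/12 = 2.03333% = 0.0203333.
Level-payment amortization: P = B₀·r / (1 − (1+r)^(−n)) = 8350.00·0.0203333 / (1 − 1.02033^(−60)).
Denominator 1 − (1+r)^(−60) = 0.701134691.
P = 169.783 / 0.701134691 ≈ 242.16.

$242.16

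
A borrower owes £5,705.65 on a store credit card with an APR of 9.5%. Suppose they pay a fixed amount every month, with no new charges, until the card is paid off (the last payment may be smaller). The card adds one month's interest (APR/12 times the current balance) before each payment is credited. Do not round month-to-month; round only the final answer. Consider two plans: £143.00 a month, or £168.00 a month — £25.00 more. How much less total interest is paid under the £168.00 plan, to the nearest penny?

Monthly rate r = 9.5%/12 = 0.791667% = 0.00791667.
At £143.00/mo: n = ⌈−ln(1 − rB₀/P)/ln(1+r)⌉ = 49 payments (last £20.14); total interest = total paid − £5,705.65 = £1,178.49.
At £168.00/mo: 40 payments (last £120.00); total interest £966.35.
Interest saved = £1,178.49 − £966.35 = £212.14.

£212.14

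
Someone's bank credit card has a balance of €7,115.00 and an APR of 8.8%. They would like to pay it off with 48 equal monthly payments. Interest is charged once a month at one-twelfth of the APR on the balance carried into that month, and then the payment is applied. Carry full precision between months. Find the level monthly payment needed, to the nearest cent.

Monthly rate r = 8.8%/12 = 0.733333% = 0.00733333.
Level-payment amortization: P = B₀·r / (1 − (1+r)^(−n)) = 7115.00·0.00733333 / (1 − 1.00733^(−48)).
Denominator 1 − (1+r)^(−48) = 0.295816011.
P = 52.1767 / 0.295816011 ≈ 176.38.

€176.38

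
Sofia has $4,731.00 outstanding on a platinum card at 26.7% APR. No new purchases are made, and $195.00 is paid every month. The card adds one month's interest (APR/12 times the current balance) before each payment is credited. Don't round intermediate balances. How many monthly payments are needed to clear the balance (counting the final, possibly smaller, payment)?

36 payments

Monthly rate r = 26.7%/12 = 2.225% = 0.02225.
Recurrence: B ← B·(1+r) − $195.00.
Month 1: interest $105.26; balance after payment $4,641.26.
Month 2: interest $103.27; balance after payment $4,549.53.
Closed form: n = −ln(1 − rB₀/P)/ln(1+r) = −ln(0.46018)/ln(1.02225) ≈ 35.269, so the balance reaches zero during payment 36.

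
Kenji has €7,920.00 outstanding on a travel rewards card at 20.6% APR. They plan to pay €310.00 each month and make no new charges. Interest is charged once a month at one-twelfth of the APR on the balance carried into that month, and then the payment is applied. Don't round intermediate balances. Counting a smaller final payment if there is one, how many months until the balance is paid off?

34 payments

Monthly rate r = 20.6%/12 = 1.71667% = 0.0171667.
Recurrence: B ← B·(1+r) − €310.00.
Month 1: interest €135.96; balance after payment €7,745.96.
Month 2: interest €132.97; balance after payment €7,568.93.
Closed form: n = −ln(1 − rB₀/P)/ln(1+r) = −ln(0.56142)/ln(1.01717) ≈ 33.916, so the balance reaches zero during payment 34.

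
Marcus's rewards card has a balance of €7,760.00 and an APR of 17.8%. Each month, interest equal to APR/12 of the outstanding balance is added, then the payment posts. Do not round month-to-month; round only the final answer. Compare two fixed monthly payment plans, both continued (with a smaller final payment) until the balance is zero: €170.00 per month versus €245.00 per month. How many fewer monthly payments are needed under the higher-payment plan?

33 fewer payments

Monthly rate r = 17.8%/12 = 1.48333% = 0.0148333.
At €170.00/mo: n = ⌈−ln(1 − rB₀/P)/ln(1+r)⌉ = 77 payments (last €131.29); total interest = total paid − €7,760.00 = €5,291.29.
At €245.00/mo: 44 payments (last €23.38); total interest €2,798.38.
Payments saved = 77 − 44 = 33.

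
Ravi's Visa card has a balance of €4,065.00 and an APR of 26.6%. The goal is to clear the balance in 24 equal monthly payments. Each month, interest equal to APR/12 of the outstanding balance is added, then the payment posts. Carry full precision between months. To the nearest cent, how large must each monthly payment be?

€220.23

Monthly rate r = 26.6%/12 = 2.21667% = 0.0221667.
Level-payment amortization: P = B₀·r / (1 − (1+r)^(−n)) = 4065.00·0.0221667 / (1 − 1.02217^(−24)).
Denominator 1 − (1+r)^(−24) = 0.4091478.
P = 90.1075 / 0.4091478 ≈ 220.23.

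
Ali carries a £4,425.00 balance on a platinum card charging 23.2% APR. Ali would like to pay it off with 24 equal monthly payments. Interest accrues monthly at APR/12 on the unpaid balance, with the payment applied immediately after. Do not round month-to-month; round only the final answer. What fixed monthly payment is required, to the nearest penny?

£232.19

Monthly rate r = 23.2%/12 = 1.93333% = 0.0193333.
Level-payment amortization: P = B₀·r / (1 − (1+r)^(−n)) = 4425.00·0.0193333 / (1 − 1.01933^(−24)).
Denominator 1 − (1+r)^(−24) = 0.368445888.
P = 85.55 / 0.368445888 ≈ 232.19.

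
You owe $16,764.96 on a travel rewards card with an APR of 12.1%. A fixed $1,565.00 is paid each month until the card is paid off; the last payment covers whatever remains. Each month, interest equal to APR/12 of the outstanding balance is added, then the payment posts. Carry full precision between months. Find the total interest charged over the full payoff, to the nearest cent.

$1,067.61

Monthly rate r = 12.1%/12 = 1.00833% = 0.0100833.
Payoff takes n = ⌈−ln(1 − rB₀/P)/ln(1+r)⌉ = ⌈11.393⌉ = 12 payments; the last is $617.57.
Total paid = 11·$1,565.00 + $617.57 = $17,832.57.
Total interest = total paid − principal = $17,832.57 − $16,764.96 = $1,067.61.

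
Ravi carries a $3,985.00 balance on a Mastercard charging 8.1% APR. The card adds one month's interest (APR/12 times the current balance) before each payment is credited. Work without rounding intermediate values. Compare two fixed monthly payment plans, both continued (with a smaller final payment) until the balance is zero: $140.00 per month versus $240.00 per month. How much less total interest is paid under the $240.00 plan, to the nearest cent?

$199.27

Monthly rate r = 8.1%/12 = 0.675% = 0.00675.
At $140.00/mo: n = ⌈−ln(1 − rB₀/P)/ln(1+r)⌉ = 32 payments (last $100.24); total interest = total paid − $3,985.00 = $455.24.
At $240.00/mo: 18 payments (last $160.97); total interest $255.97.
Interest saved = $455.24 − $255.97 = $199.27.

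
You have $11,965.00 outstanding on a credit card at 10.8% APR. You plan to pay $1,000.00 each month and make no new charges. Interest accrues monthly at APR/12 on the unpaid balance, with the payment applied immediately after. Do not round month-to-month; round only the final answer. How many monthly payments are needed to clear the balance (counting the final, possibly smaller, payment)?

Monthly rate r = 10.8%/12 = 0.9% = 0.009.
Recurrence: B ← B·(1+r) − $1,000.00.
Month 1: interest $107.69; balance after payment $11,072.68.
Month 2: interest $99.65; balance after payment $10,172.34.
Closed form: n = −ln(1 − rB₀/P)/ln(1+r) = −ln(0.89231)/ln(1.009) ≈ 12.716, so the balance reaches zero during payment 13.

13 months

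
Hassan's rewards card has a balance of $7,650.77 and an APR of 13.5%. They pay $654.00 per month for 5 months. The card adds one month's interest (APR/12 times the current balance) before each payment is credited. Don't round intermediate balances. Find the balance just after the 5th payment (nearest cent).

Monthly rate r = 13.5%/12 = 1.125% = 0.01125.
Each month: B ← B·(1+r) − $654.00.
Month 1: interest $86.07; balance after payment $7,082.84.
Month 2: interest $79.68; balance after payment $6,508.52.
Month 3: interest $73.22; balance after payment $5,927.74.
Month 4: interest $66.69; balance after payment $5,340.43.
Month 5: interest $60.08; balance after payment $4,746.51.

$4,746.51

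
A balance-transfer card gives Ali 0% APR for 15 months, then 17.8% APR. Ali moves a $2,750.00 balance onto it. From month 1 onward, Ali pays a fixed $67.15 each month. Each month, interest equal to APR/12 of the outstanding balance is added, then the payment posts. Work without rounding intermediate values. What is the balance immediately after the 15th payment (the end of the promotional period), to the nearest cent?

Promo months 1–15 at r₀ = 0%/12 = 0; months 16+ at r₁ = 17.8%/12 = 0.0148333.
After month 15 (no interest yet): B = $2,750.00 − 15·$67.15 = $1,742.75.

$1,742.75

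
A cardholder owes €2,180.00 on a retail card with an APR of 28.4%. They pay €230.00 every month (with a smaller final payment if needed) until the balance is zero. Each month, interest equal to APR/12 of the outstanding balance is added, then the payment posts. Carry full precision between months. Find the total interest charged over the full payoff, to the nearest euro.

Monthly rate r = 28.4%/12 = 2.36667% = 0.0236667.
Payoff takes n = ⌈−ln(1 − rB₀/P)/ln(1+r)⌉ = ⌈10.859⌉ = 11 payments; the last is €198.01.
Total paid = 10·€230.00 + €198.01 = €2,498.01.
Total interest = total paid − principal = €2,498.01 − €2,180.00 = €318.01.

€318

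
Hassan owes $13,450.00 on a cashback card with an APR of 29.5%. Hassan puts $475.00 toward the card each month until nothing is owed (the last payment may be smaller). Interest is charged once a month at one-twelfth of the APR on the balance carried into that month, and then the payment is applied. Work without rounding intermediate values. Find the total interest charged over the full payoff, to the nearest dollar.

Monthly rate r = 29.5%/12 = 2.45833% = 0.0245833.
Payoff takes n = ⌈−ln(1 − rB₀/P)/ln(1+r)⌉ = ⌈49.042⌉ = 50 payments; the last is $20.38.
Total paid = 49·$475.00 + $20.38 = $23,295.38.
Total interest = total paid − principal = $23,295.38 − $13,450.00 = $9,845.38.

$9,845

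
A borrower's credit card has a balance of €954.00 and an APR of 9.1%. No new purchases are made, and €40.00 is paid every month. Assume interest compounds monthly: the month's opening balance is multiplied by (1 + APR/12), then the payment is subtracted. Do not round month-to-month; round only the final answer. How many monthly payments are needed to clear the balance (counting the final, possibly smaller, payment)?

Monthly rate r = 9.1%/12 = 0.758333% = 0.00758333.
Recurrence: B ← B·(1+r) − €40.00.
Month 1: interest €7.23; balance after payment €921.23.
Month 2: interest €6.99; balance after payment €888.22.
Closed form: n = −ln(1 − rB₀/P)/ln(1+r) = −ln(0.81914)/ln(1.00758) ≈ 26.408, so the balance reaches zero during payment 27.

27 payments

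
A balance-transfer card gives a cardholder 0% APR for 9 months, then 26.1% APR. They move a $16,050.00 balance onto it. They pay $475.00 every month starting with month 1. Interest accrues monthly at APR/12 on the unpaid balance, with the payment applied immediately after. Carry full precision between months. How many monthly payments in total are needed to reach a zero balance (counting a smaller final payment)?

Promo months 1–9 at r₀ = 0%/12 = 0; months 10+ at r₁ = 26.1%/12 = 0.02175.
After month 9 (no interest yet): B = $16,050.00 − 9·$475.00 = $11,775.00.
Then at r₁ with $475.00/mo: n₂ = −ln(1 − r₁·B/P)/ln(1+r₁) ≈ 36.01 → 37 more payments.

46 months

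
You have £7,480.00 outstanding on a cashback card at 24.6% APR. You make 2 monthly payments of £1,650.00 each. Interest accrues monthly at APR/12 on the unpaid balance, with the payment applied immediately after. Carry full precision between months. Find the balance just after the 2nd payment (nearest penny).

Monthly rate r = 24.6%/12 = 2.05% = 0.0205.
Each month: B ← B·(1+r) − £1,650.00.
Month 1: interest £153.34; balance after payment £5,983.34.
Month 2: interest £122.66; balance after payment £4,456.00.

£4,456.00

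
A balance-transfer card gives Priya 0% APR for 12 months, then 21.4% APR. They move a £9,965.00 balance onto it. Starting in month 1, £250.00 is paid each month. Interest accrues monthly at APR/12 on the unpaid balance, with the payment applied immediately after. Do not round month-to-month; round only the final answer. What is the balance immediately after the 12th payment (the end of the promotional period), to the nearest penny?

£6,965.00

Promo months 1–12 at r₀ = 0%/12 = 0; months 13+ at r₁ = 21.4%/12 = 0.0178333.
After month 12 (no interest yet): B = £9,965.00 − 12·£250.00 = £6,965.00.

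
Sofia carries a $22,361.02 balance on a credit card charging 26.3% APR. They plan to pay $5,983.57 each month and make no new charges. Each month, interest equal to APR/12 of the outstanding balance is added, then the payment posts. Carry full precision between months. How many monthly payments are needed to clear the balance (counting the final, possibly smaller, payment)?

4 months

Monthly rate r = 26.3%/12 = 2.19167% = 0.0219167.
Recurrence: B ← B·(1+r) − $5,983.57.
Month 1: interest $490.08; balance after payment $16,867.53.
Month 2: interest $369.68; balance after payment $11,253.64.
Month 3: interest $246.64; balance after payment $5,516.71.
Month 4: interest $120.91; balance after payment $0.00.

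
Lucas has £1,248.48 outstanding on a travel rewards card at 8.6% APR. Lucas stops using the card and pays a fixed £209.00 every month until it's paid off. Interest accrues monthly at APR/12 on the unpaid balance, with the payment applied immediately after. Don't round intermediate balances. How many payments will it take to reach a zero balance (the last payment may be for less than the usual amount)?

7 payments

Monthly rate r = 8.6%/12 = 0.716667% = 0.00716667.
Recurrence: B ← B·(1+r) − £209.00.
Month 1: interest £8.95; balance after payment £1,048.43.
Month 2: interest £7.51; balance after payment £846.94.
Closed form: n = −ln(1 − rB₀/P)/ln(1+r) = −ln(0.95719)/ln(1.00717) ≈ 6.127, so the balance reaches zero during payment 7.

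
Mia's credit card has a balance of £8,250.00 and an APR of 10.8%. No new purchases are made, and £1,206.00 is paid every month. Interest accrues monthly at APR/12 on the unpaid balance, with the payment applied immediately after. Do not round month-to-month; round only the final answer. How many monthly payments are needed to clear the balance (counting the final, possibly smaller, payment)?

Monthly rate r = 10.8%/12 = 0.9% = 0.009.
Recurrence: B ← B·(1+r) − £1,206.00.
Month 1: interest £74.25; balance after payment £7,118.25.
Month 2: interest £64.06; balance after payment £5,976.31.
Closed form: n = −ln(1 − rB₀/P)/ln(1+r) = −ln(0.93843)/ln(1.009) ≈ 7.092, so the balance reaches zero during payment 8.

8 months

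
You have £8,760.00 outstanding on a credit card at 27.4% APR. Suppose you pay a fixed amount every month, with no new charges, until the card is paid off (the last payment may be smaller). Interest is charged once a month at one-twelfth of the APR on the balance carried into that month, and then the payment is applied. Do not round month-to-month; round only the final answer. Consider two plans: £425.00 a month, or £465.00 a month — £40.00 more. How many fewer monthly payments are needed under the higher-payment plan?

4 fewer payments

Monthly rate r = 27.4%/12 = 2.28333% = 0.0228333.
At £425.00/mo: n = ⌈−ln(1 − rB₀/P)/ln(1+r)⌉ = 29 payments (last £74.75); total interest = total paid − £8,760.00 = £3,214.75.
At £465.00/mo: 25 payments (last £423.60); total interest £2,823.60.
Payments saved = 29 − 25 = 4.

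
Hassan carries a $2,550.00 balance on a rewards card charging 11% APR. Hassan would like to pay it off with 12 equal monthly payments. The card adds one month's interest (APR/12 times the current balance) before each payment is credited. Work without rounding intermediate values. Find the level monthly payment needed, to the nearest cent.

Monthly rate r = 11%/12 = 0.916667% = 0.00916667.
Level-payment amortization: P = B₀·r / (1 − (1+r)^(−n)) = 2550.00·0.00916667 / (1 − 1.00917^(−12)).
Denominator 1 − (1+r)^(−12) = 0.103716844.
P = 23.375 / 0.103716844 ≈ 225.37.

$225.37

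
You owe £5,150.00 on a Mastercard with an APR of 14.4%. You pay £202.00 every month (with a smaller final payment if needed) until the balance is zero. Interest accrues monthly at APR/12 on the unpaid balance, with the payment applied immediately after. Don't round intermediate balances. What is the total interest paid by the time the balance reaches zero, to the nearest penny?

Monthly rate r = 14.4%/12 = 1.2% = 0.012.
Payoff takes n = ⌈−ln(1 − rB₀/P)/ln(1+r)⌉ = ⌈30.615⌉ = 31 payments; the last is £124.59.
Total paid = 30·£202.00 + £124.59 = £6,184.59.
Total interest = total paid − principal = £6,184.59 − £5,150.00 = £1,034.59.

£1,034.59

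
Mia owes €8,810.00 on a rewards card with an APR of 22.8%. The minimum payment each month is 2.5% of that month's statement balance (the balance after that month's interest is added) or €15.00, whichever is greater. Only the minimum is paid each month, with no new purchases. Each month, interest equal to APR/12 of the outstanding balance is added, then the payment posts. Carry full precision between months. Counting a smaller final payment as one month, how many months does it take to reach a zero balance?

490 months

Monthly rate r = 22.8%/12 = 1.9% = 0.019.
While 2.5% of the post-interest balance exceeds €15.00, each month B ← (B·(1+r))·(1 − 0.025), i.e. B shrinks by the factor (1+r)·0.975 = 0.99352.
This holds for months 1–417. Entering month 418 the balance is €586.86; 2.5% of the post-interest balance is now below €15.00, so the flat €15.00 minimum applies from here.
From month 418 a fixed €15.00 at rate r clears €586.86 in 73 more payments. Total: 417 + 73 = 490 months.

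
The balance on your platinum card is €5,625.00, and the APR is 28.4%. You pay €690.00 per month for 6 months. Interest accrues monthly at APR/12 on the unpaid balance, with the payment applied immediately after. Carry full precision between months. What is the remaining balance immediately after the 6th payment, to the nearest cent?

€2,079.71

Monthly rate r = 28.4%/12 = 2.36667% = 0.0236667.
Each month: B ← B·(1+r) − €690.00.
Month 1: interest €133.12; balance after payment €5,068.12.
Month 2: interest €119.95; balance after payment €4,498.07.
Month 3: interest €106.45; balance after payment €3,914.52.
Month 4: interest €92.64; balance after payment €3,317.17.
Month 5: interest €78.51; balance after payment €2,705.68.
Month 6: interest €64.03; balance after payment €2,079.71.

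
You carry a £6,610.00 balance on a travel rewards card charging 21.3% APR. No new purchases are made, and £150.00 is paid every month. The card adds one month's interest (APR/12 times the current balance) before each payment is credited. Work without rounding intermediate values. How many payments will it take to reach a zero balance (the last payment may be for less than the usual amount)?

Monthly rate r = 21.3%/12 = 1.775% = 0.01775.
Recurrence: B ← B·(1+r) − £150.00.
Month 1: interest £117.33; balance after payment £6,577.33.
Month 2: interest £116.75; balance after payment £6,544.08.
Closed form: n = −ln(1 − rB₀/P)/ln(1+r) = −ln(0.21782)/ln(1.01775) ≈ 86.625, so the balance reaches zero during payment 87.

87 payments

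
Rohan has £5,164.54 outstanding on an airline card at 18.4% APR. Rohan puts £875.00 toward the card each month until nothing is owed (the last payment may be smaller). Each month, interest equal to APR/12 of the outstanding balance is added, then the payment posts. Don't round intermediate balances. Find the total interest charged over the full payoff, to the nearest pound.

Monthly rate r = 18.4%/12 = 1.53333% = 0.0153333.
Payoff takes n = ⌈−ln(1 − rB₀/P)/ln(1+r)⌉ = ⌈6.234⌉ = 7 payments; the last is £205.97.
Total paid = 6·£875.00 + £205.97 = £5,455.97.
Total interest = total paid − principal = £5,455.97 − £5,164.54 = £291.43.

£291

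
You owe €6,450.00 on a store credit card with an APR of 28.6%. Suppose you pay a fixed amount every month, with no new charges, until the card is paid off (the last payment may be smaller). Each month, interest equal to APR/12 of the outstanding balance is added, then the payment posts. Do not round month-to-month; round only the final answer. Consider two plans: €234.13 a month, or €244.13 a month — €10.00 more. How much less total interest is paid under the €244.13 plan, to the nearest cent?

€327.95

Monthly rate r = 28.6%/12 = 2.38333% = 0.0238333.
At €234.13/mo: n = ⌈−ln(1 − rB₀/P)/ln(1+r)⌉ = 46 payments (last €88.93); total interest = total paid − €6,450.00 = €4,174.78.
At €244.13/mo: 43 payments (last €43.37); total interest €3,846.83.
Interest saved = €4,174.78 − €3,846.83 = €327.95.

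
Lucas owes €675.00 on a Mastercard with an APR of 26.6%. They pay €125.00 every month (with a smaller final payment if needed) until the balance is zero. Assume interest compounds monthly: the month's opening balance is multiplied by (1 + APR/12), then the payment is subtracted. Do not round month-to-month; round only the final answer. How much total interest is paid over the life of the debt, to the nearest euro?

€52

Monthly rate r = 26.6%/12 = 2.21667% = 0.0221667.
Payoff takes n = ⌈−ln(1 − rB₀/P)/ln(1+r)⌉ = ⌈5.815⌉ = 6 payments; the last is €102.09.
Total paid = 5·€125.00 + €102.09 = €727.09.
Total interest = total paid − principal = €727.09 − €675.00 = €52.09.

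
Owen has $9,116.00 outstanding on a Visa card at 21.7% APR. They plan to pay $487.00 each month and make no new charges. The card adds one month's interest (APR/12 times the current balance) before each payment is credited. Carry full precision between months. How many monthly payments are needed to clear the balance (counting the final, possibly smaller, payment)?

24 payments

Monthly rate r = 21.7%/12 = 1.80833% = 0.0180833.
Recurrence: B ← B·(1+r) − $487.00.
Month 1: interest $164.85; balance after payment $8,793.85.
Month 2: interest $159.02; balance after payment $8,465.87.
Closed form: n = −ln(1 − rB₀/P)/ln(1+r) = −ln(0.6615)/ln(1.01808) ≈ 23.058, so the balance reaches zero during payment 24.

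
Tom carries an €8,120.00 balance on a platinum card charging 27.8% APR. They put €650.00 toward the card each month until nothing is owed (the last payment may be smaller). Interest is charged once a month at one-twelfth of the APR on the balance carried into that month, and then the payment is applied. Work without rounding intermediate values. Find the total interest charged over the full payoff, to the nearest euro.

Monthly rate r = 27.8%/12 = 2.31667% = 0.0231667.
Payoff takes n = ⌈−ln(1 − rB₀/P)/ln(1+r)⌉ = ⌈14.918⌉ = 15 payments; the last is €597.12.
Total paid = 14·€650.00 + €597.12 = €9,697.12.
Total interest = total paid − principal = €9,697.12 − €8,120.00 = €1,577.12.

€1,577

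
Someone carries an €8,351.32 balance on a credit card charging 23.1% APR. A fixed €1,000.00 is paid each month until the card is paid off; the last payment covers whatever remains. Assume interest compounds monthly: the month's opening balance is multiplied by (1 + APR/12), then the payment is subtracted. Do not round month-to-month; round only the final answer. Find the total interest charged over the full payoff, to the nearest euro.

Monthly rate r = 23.1%/12 = 1.925% = 0.01925.
Payoff takes n = ⌈−ln(1 − rB₀/P)/ln(1+r)⌉ = ⌈9.192⌉ = 10 payments; the last is €193.35.
Total paid = 9·€1,000.00 + €193.35 = €9,193.35.
Total interest = total paid − principal = €9,193.35 − €8,351.32 = €842.03.

€842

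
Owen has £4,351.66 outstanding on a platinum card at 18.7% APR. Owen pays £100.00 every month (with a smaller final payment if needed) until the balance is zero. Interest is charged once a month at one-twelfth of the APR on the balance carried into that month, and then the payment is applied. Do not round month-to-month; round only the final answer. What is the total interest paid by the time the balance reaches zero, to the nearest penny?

£2,979.60

Monthly rate r = 18.7%/12 = 1.55833% = 0.0155833.
Payoff takes n = ⌈−ln(1 − rB₀/P)/ln(1+r)⌉ = ⌈73.311⌉ = 74 payments; the last is £31.26.
Total paid = 73·£100.00 + £31.26 = £7,331.26.
Total interest = total paid − principal = £7,331.26 − £4,351.66 = £2,979.60.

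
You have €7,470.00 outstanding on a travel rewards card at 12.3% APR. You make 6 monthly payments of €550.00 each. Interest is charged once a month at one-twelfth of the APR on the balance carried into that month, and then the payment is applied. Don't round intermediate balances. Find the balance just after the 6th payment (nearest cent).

€4,555.61

Monthly rate r = 12.3%/12 = 1.025% = 0.01025.
Each month: B ← B·(1+r) − €550.00.
Month 1: interest €76.57; balance after payment €6,996.57.
Month 2: interest €71.71; balance after payment €6,518.28.
Month 3: interest €66.81; balance after payment €6,035.09.
Month 4: interest €61.86; balance after payment €5,546.95.
Month 5: interest €56.86; balance after payment €5,053.81.
Month 6: interest €51.80; balance after payment €4,555.61.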